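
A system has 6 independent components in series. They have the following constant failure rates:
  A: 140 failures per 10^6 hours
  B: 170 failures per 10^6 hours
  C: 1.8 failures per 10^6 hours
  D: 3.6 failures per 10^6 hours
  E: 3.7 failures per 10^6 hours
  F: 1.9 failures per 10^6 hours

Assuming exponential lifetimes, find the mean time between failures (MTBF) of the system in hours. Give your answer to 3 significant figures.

3120

Series of exponential components: λ_sys = Σ λ_i
λ_sys = 0.00014 + 0.00017 + 0.0000018 + 0.0000036 + 0.0000037 + 0.0000019 = 3.2100e-04 /h
MTBF = 1 / λ_sys = 3120 h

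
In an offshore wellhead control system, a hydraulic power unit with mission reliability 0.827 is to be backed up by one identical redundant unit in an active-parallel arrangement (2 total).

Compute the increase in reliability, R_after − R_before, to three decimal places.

0.143

R_before = 0.827
R_after = 1 − (1 − 0.827)^2 = 0.970
ΔR = 0.970 − 0.827 = 0.143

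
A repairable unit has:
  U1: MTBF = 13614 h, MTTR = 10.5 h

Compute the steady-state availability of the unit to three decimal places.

A(U1) = MTBF/(MTBF+MTTR) = 13614/(13614+10.5) = 0.999

0.999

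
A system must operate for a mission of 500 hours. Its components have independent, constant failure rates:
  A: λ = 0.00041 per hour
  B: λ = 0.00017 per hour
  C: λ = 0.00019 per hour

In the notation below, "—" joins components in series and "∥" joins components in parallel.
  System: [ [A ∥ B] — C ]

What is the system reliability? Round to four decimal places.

0.8956

R(A) = exp(−0.00041 × 500) = 0.814647
R(B) = exp(−0.00017 × 500) = 0.918512
R(C) = exp(−0.00019 × 500) = 0.909373
Parallel (A and B): 1 − (1 − 0.814647)(1 − 0.918512) = 0.984896
Series ([0.984896] and C): 0.984896 × 0.909373 = 0.8956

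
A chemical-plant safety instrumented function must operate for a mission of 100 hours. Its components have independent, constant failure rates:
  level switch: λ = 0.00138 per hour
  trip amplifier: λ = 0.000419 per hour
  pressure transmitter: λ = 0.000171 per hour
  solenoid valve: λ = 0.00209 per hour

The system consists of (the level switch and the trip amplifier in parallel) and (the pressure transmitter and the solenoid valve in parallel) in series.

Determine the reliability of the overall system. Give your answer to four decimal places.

0.9915

R(level switch) = exp(−0.00138 × 100) = 0.871099
R(trip amplifier) = exp(−0.000419 × 100) = 0.958966
R(pressure transmitter) = exp(−0.000171 × 100) = 0.983045
R(solenoid valve) = exp(−0.00209 × 100) = 0.811395
Parallel (level switch and trip amplifier): 1 − (1 − 0.871099)(1 − 0.958966) = 0.994711
Parallel (pressure transmitter and solenoid valve): 1 − (1 − 0.983045)(1 − 0.811395) = 0.996802
Series ([0.994711] and [0.996802]): 0.994711 × 0.996802 = 0.9915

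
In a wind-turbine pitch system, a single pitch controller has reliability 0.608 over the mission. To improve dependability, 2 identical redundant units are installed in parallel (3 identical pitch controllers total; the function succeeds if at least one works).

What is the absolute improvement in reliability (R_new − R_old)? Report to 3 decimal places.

R_before = 0.608
R_after = 1 − (1 − 0.608)^3 = 0.940
ΔR = 0.940 − 0.608 = 0.332

0.332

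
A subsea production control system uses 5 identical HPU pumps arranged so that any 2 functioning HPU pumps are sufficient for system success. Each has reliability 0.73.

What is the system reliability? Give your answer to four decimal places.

R = Σ_{i=2}^{5} C(5,i) p^i (1−p)^{5−i} with p = 0.73
C(5,2)·0.73^2·0.27^3 = 0.104891
C(5,3)·0.73^3·0.27^2 = 0.283593
C(5,4)·0.73^4·0.27^1 = 0.383376
C(5,5)·0.73^5·0.27^0 = 0.207307
Sum = 0.9792

0.9792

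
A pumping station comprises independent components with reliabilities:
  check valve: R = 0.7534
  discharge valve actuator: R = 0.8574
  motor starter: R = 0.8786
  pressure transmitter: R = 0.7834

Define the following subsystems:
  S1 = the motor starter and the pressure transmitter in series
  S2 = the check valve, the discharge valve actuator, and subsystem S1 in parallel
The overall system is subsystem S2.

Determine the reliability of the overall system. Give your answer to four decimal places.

Series (motor starter and pressure transmitter): 0.878600 × 0.783400 = 0.688295
Parallel (check valve, discharge valve actuator, and [0.688295]): 1 − (1 − 0.753400)(1 − 0.857400)(1 − 0.688295) = 0.9890

0.9890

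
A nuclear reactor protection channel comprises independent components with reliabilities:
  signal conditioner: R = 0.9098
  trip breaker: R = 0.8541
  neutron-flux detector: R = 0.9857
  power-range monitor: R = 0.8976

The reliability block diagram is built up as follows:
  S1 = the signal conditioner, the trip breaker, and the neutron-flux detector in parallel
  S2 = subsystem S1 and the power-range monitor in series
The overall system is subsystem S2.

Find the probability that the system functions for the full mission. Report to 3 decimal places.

Parallel (signal conditioner, trip breaker, and neutron-flux detector): 1 − (1 − 0.90980)(1 − 0.85410)(1 − 0.98570) = 0.99981
Series ([0.99981] and power-range monitor): 0.99981 × 0.89760 = 0.897

0.897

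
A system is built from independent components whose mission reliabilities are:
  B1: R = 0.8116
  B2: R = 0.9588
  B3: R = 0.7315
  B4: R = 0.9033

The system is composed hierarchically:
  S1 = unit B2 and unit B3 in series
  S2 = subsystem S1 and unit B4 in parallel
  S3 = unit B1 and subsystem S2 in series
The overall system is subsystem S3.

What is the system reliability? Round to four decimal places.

0.7882

Series (B2 and B3): 0.958800 × 0.731500 = 0.701362
Parallel ([0.701362] and B4): 1 − (1 − 0.701362)(1 − 0.903300) = 0.971122
Series (B1 and [0.971122]): 0.811600 × 0.971122 = 0.7882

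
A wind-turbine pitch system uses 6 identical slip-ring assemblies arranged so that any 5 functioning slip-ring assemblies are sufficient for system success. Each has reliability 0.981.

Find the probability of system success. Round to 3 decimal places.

R = Σ_{i=5}^{6} C(6,i) p^i (1−p)^{6−i} with p = 0.981
C(6,5)·0.981^5·0.019^1 = 0.10357
C(6,6)·0.981^6·0.019^0 = 0.89128
Sum = 0.995

0.995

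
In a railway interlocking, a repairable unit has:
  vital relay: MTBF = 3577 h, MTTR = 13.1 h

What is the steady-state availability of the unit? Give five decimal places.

0.99635

A(vital relay) = MTBF/(MTBF+MTTR) = 3577/(3577+13.1) = 0.99635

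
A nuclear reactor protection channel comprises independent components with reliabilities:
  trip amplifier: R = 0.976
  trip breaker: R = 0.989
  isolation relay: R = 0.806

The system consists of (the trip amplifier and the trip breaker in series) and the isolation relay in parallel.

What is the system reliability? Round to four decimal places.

Series (trip amplifier and trip breaker): 0.976000 × 0.989000 = 0.965264
Parallel ([0.965264] and isolation relay): 1 − (1 − 0.965264)(1 − 0.806000) = 0.9933

0.9933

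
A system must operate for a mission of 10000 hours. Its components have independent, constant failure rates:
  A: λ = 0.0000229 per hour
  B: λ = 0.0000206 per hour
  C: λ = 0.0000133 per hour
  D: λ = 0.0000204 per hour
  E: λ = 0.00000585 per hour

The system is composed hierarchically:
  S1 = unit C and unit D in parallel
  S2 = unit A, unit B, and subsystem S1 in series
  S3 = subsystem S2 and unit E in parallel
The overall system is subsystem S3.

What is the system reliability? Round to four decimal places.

R(A) = exp(−0.0000229 × 10000) = 0.795329
R(B) = exp(−0.0000206 × 10000) = 0.813833
R(C) = exp(−0.0000133 × 10000) = 0.875465
R(D) = exp(−0.0000204 × 10000) = 0.815462
R(E) = exp(−0.00000585 × 10000) = 0.943178
Parallel (C and D): 1 − (1 − 0.875465)(1 − 0.815462) = 0.977019
Series (A, B, and [0.977019]): 0.795329 × 0.813833 × 0.977019 = 0.632390
Parallel ([0.632390] and E): 1 − (1 − 0.632390)(1 − 0.943178) = 0.9791

0.9791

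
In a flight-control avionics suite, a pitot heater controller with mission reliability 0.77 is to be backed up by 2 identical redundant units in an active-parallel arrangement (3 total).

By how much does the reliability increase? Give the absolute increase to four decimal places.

0.2178

R_before = 0.77
R_after = 1 − (1 − 0.77)^3 = 0.9878
ΔR = 0.9878 − 0.77 = 0.2178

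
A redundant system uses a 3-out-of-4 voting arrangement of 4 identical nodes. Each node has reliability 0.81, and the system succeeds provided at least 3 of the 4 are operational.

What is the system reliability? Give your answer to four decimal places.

R = Σ_{i=3}^{4} C(4,i) p^i (1−p)^{4−i} with p = 0.81
C(4,3)·0.81^3·0.19^1 = 0.403895
C(4,4)·0.81^4·0.19^0 = 0.430467
Sum = 0.8344

0.8344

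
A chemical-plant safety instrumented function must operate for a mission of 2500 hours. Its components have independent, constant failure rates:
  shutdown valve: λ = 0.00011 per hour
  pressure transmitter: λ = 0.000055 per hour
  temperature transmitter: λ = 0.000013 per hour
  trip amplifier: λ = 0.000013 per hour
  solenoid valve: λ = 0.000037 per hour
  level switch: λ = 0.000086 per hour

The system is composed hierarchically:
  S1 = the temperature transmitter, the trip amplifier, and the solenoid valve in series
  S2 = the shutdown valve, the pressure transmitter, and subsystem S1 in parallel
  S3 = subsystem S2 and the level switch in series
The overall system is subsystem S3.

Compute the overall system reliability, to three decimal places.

R(shutdown valve) = exp(−0.00011 × 2500) = 0.75957
R(pressure transmitter) = exp(−0.000055 × 2500) = 0.87153
R(temperature transmitter) = exp(−0.000013 × 2500) = 0.96802
R(trip amplifier) = exp(−0.000013 × 2500) = 0.96802
R(solenoid valve) = exp(−0.000037 × 2500) = 0.91165
R(level switch) = exp(−0.000086 × 2500) = 0.80654
Series (temperature transmitter, trip amplifier, and solenoid valve): 0.96802 × 0.96802 × 0.91165 = 0.85427
Parallel (shutdown valve, pressure transmitter, and [0.85427]): 1 − (1 − 0.75957)(1 − 0.87153)(1 − 0.85427) = 0.99550
Series ([0.99550] and level switch): 0.99550 × 0.80654 = 0.803

0.803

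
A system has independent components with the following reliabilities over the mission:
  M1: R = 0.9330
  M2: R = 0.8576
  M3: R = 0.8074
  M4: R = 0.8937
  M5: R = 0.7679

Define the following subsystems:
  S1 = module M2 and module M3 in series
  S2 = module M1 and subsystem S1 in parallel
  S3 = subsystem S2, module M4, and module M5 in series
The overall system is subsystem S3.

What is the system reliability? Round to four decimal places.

0.6721

Series (M2 and M3): 0.857600 × 0.807400 = 0.692426
Parallel (M1 and [0.692426]): 1 − (1 − 0.933000)(1 − 0.692426) = 0.979393
Series ([0.979393], M4, and M5): 0.979393 × 0.893700 × 0.767900 = 0.6721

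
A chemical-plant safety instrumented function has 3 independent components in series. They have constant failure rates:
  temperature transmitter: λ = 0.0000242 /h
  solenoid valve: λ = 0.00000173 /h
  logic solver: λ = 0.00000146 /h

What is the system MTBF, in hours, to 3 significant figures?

36500

Series of exponential components: λ_sys = Σ λ_i
λ_sys = 0.0000242 + 0.00000173 + 0.00000146 = 2.7390e-05 /h
MTBF = 1 / λ_sys = 36500 h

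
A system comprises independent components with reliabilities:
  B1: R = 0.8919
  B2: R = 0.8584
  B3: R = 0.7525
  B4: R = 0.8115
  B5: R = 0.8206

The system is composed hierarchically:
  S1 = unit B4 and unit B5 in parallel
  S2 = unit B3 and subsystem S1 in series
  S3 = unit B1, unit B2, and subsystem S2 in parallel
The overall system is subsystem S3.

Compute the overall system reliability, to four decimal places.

0.9958

Parallel (B4 and B5): 1 − (1 − 0.811500)(1 − 0.820600) = 0.966183
Series (B3 and [0.966183]): 0.752500 × 0.966183 = 0.727053
Parallel (B1, B2, and [0.727053]): 1 − (1 − 0.891900)(1 − 0.858400)(1 − 0.727053) = 0.9958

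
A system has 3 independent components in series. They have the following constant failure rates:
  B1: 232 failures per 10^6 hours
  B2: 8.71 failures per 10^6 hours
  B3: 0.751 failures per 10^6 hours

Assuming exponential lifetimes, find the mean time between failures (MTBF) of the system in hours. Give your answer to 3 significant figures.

4140

Series of exponential components: λ_sys = Σ λ_i
λ_sys = 0.000232 + 0.00000871 + 0.000000751 = 2.4146e-04 /h
MTBF = 1 / λ_sys = 4140 h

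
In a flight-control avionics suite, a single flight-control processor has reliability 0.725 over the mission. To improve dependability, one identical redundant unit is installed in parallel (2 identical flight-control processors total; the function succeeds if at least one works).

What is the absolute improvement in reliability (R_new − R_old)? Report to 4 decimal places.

0.1994

R_before = 0.725
R_after = 1 − (1 − 0.725)^2 = 0.9244
ΔR = 0.9244 − 0.725 = 0.1994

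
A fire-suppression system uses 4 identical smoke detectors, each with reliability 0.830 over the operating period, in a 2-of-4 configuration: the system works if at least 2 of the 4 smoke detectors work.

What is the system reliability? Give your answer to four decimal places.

R = Σ_{i=2}^{4} C(4,i) p^i (1−p)^{4−i} with p = 0.830
C(4,2)·0.830^2·0.170^2 = 0.119455
C(4,3)·0.830^3·0.170^1 = 0.388815
C(4,4)·0.830^4·0.170^0 = 0.474583
Sum = 0.9829

0.9829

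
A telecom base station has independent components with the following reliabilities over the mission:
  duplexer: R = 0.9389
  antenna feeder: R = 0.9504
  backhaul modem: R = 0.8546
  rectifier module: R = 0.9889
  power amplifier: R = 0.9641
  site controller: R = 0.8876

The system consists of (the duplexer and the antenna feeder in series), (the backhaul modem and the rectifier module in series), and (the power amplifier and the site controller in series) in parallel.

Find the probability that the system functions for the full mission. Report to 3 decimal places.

Series (duplexer and antenna feeder): 0.93890 × 0.95040 = 0.89233
Series (backhaul modem and rectifier module): 0.85460 × 0.98890 = 0.84511
Series (power amplifier and site controller): 0.96410 × 0.88760 = 0.85574
Parallel ([0.89233], [0.84511], and [0.85574]): 1 − (1 − 0.89233)(1 − 0.84511)(1 − 0.85574) = 0.998

0.998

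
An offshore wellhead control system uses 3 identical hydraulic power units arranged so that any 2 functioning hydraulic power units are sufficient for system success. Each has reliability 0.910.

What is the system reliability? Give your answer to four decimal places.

R = Σ_{i=2}^{3} C(3,i) p^i (1−p)^{3−i} with p = 0.910
C(3,2)·0.910^2·0.090^1 = 0.223587
C(3,3)·0.910^3·0.090^0 = 0.753571
Sum = 0.9772

0.9772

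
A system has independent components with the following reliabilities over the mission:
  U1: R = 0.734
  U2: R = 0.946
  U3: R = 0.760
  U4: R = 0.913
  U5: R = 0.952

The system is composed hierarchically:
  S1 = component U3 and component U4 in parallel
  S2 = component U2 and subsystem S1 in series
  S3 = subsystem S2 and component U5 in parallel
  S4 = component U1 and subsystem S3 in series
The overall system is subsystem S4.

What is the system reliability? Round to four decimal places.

Parallel (U3 and U4): 1 − (1 − 0.760000)(1 − 0.913000) = 0.979120
Series (U2 and [0.979120]): 0.946000 × 0.979120 = 0.926248
Parallel ([0.926248] and U5): 1 − (1 − 0.926248)(1 − 0.952000) = 0.996460
Series (U1 and [0.996460]): 0.734000 × 0.996460 = 0.7314

0.7314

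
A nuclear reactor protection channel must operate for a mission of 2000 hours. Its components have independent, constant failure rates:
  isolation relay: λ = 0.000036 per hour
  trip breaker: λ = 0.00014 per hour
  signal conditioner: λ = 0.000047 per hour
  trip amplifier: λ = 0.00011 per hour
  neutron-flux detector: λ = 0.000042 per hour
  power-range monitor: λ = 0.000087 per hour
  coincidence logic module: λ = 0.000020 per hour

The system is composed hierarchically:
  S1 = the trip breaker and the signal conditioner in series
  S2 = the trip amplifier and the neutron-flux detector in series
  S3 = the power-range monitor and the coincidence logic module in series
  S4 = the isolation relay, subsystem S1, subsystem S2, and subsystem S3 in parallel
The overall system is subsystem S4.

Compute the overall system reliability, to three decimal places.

R(isolation relay) = exp(−0.000036 × 2000) = 0.93053
R(trip breaker) = exp(−0.00014 × 2000) = 0.75578
R(signal conditioner) = exp(−0.000047 × 2000) = 0.91028
R(trip amplifier) = exp(−0.00011 × 2000) = 0.80252
R(neutron-flux detector) = exp(−0.000042 × 2000) = 0.91943
R(power-range monitor) = exp(−0.000087 × 2000) = 0.84030
R(coincidence logic module) = exp(−0.000020 × 2000) = 0.96079
Series (trip breaker and signal conditioner): 0.75578 × 0.91028 = 0.68797
Series (trip amplifier and neutron-flux detector): 0.80252 × 0.91943 = 0.73786
Series (power-range monitor and coincidence logic module): 0.84030 × 0.96079 = 0.80735
Parallel (isolation relay, [0.68797], [0.73786], and [0.80735]): 1 − (1 − 0.93053)(1 − 0.68797)(1 − 0.73786)(1 − 0.80735) = 0.999

0.999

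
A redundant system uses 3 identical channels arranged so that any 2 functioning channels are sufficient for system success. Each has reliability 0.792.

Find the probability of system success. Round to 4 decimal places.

R = Σ_{i=2}^{3} C(3,i) p^i (1−p)^{3−i} with p = 0.792
C(3,2)·0.792^2·0.208^1 = 0.391413
C(3,3)·0.792^3·0.208^0 = 0.496793
Sum = 0.8882

0.8882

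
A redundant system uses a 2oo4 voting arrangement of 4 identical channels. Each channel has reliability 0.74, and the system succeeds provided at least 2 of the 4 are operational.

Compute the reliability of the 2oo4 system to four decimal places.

R = Σ_{i=2}^{4} C(4,i) p^i (1−p)^{4−i} with p = 0.74
C(4,2)·0.74^2·0.26^2 = 0.222107
C(4,3)·0.74^3·0.26^1 = 0.421433
C(4,4)·0.74^4·0.26^0 = 0.299866
Sum = 0.9434

0.9434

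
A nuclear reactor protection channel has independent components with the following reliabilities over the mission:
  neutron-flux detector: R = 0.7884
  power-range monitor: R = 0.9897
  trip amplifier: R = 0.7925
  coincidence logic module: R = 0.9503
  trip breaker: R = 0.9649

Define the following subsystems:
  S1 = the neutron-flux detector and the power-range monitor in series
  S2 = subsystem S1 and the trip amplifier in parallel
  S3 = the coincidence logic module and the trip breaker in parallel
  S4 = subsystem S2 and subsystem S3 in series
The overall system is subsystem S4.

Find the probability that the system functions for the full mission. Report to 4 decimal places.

Series (neutron-flux detector and power-range monitor): 0.788400 × 0.989700 = 0.780279
Parallel ([0.780279] and trip amplifier): 1 − (1 − 0.780279)(1 − 0.792500) = 0.954408
Parallel (coincidence logic module and trip breaker): 1 − (1 − 0.950300)(1 − 0.964900) = 0.998256
Series ([0.954408] and [0.998256]): 0.954408 × 0.998256 = 0.9527

0.9527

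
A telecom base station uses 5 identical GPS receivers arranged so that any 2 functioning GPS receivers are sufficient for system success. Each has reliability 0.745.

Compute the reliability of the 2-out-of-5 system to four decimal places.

R = Σ_{i=2}^{5} C(5,i) p^i (1−p)^{5−i} with p = 0.745
C(5,2)·0.745^2·0.255^3 = 0.092031
C(5,3)·0.745^3·0.255^2 = 0.268874
C(5,4)·0.745^4·0.255^1 = 0.392767
C(5,5)·0.745^5·0.255^0 = 0.229499
Sum = 0.9832

0.9832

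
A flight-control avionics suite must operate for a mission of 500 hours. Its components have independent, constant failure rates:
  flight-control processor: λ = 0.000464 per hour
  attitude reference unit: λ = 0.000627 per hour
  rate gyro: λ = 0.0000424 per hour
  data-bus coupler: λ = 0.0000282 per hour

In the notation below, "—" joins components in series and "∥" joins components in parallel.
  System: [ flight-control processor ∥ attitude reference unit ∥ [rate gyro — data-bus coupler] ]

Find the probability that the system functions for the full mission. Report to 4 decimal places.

0.9981

R(flight-control processor) = exp(−0.000464 × 500) = 0.792946
R(attitude reference unit) = exp(−0.000627 × 500) = 0.730884
R(rate gyro) = exp(−0.0000424 × 500) = 0.979023
R(data-bus coupler) = exp(−0.0000282 × 500) = 0.985999
Series (rate gyro and data-bus coupler): 0.979023 × 0.985999 = 0.965316
Parallel (flight-control processor, attitude reference unit, and [0.965316]): 1 − (1 − 0.792946)(1 − 0.730884)(1 − 0.965316) = 0.9981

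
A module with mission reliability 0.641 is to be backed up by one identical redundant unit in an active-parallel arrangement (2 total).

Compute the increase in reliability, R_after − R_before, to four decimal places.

R_before = 0.641
R_after = 1 − (1 − 0.641)^2 = 0.8711
ΔR = 0.8711 − 0.641 = 0.2301

0.2301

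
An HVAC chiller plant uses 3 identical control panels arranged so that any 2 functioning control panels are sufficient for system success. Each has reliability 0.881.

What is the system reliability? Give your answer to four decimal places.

0.9609

R = Σ_{i=2}^{3} C(3,i) p^i (1−p)^{3−i} with p = 0.881
C(3,2)·0.881^2·0.119^1 = 0.277089
C(3,3)·0.881^3·0.119^0 = 0.683798
Sum = 0.9609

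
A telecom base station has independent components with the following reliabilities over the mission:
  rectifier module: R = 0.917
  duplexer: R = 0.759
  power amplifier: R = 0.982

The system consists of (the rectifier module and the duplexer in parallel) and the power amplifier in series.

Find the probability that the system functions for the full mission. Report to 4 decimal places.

0.9624

Parallel (rectifier module and duplexer): 1 − (1 − 0.917000)(1 − 0.759000) = 0.979997
Series ([0.979997] and power amplifier): 0.979997 × 0.982000 = 0.9624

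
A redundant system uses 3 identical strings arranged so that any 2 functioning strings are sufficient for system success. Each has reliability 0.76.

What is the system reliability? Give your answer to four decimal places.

R = Σ_{i=2}^{3} C(3,i) p^i (1−p)^{3−i} with p = 0.76
C(3,2)·0.76^2·0.24^1 = 0.415872
C(3,3)·0.76^3·0.24^0 = 0.438976
Sum = 0.8548

0.8548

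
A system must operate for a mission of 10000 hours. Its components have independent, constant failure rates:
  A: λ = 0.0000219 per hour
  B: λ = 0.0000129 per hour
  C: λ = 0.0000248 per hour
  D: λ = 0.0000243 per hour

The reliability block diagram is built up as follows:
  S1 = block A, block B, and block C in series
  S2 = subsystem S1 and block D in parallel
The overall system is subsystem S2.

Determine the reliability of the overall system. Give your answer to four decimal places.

0.9031

R(A) = exp(−0.0000219 × 10000) = 0.803322
R(B) = exp(−0.0000129 × 10000) = 0.878974
R(C) = exp(−0.0000248 × 10000) = 0.780360
R(D) = exp(−0.0000243 × 10000) = 0.784272
Series (A, B, and C): 0.803322 × 0.878974 × 0.780360 = 0.551012
Parallel ([0.551012] and D): 1 − (1 − 0.551012)(1 − 0.784272) = 0.9031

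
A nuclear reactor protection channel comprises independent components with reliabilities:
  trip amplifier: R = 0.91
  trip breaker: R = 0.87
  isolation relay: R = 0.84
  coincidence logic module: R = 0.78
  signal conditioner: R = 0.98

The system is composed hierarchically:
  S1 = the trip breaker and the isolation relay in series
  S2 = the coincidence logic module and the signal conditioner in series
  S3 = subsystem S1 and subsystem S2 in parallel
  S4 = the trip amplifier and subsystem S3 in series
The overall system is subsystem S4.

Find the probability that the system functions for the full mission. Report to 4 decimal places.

Series (trip breaker and isolation relay): 0.870000 × 0.840000 = 0.730800
Series (coincidence logic module and signal conditioner): 0.780000 × 0.980000 = 0.764400
Parallel ([0.730800] and [0.764400]): 1 − (1 − 0.730800)(1 − 0.764400) = 0.936576
Series (trip amplifier and [0.936576]): 0.910000 × 0.936576 = 0.8523

0.8523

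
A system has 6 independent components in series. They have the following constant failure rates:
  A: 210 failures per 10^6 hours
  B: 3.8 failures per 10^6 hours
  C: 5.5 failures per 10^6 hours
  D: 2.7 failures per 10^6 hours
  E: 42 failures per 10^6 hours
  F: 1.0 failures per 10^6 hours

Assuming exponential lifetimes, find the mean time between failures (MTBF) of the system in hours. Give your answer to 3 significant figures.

3770

Series of exponential components: λ_sys = Σ λ_i
λ_sys = 0.00021 + 0.0000038 + 0.0000055 + 0.0000027 + 0.000042 + 0.0000010 = 2.6500e-04 /h
MTBF = 1 / λ_sys = 3770 h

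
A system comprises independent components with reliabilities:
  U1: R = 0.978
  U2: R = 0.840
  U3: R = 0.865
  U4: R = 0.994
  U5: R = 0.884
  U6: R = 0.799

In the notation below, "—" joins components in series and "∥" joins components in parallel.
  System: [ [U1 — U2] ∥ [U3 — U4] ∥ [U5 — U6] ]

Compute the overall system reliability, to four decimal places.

0.9927

Series (U1 and U2): 0.978000 × 0.840000 = 0.821520
Series (U3 and U4): 0.865000 × 0.994000 = 0.859810
Series (U5 and U6): 0.884000 × 0.799000 = 0.706316
Parallel ([0.821520], [0.859810], and [0.706316]): 1 − (1 − 0.821520)(1 − 0.859810)(1 − 0.706316) = 0.9927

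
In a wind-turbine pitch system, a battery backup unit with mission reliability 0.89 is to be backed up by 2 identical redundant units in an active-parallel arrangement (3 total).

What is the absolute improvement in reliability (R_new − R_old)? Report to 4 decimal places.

0.1087

R_before = 0.89
R_after = 1 − (1 − 0.89)^3 = 0.9987
ΔR = 0.9987 − 0.89 = 0.1087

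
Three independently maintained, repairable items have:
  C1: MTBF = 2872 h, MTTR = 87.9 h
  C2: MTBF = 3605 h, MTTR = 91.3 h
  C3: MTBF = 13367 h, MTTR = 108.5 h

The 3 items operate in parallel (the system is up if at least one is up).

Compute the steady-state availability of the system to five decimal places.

A(C1) = MTBF/(MTBF+MTTR) = 2872/(2872+87.9) = 0.970303
A(C2) = MTBF/(MTBF+MTTR) = 3605/(3605+91.3) = 0.975300
A(C3) = MTBF/(MTBF+MTTR) = 13367/(13367+108.5) = 0.991948
Parallel availability: 1 − (1 − 0.970303)(1 − 0.975300)(1 − 0.991948) = 0.99999

0.99999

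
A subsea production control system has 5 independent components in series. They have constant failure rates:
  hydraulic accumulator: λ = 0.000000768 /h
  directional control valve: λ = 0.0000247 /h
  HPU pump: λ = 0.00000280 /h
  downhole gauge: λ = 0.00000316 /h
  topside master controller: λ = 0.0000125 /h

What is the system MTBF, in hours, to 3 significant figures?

22800

Series of exponential components: λ_sys = Σ λ_i
λ_sys = 0.000000768 + 0.0000247 + 0.00000280 + 0.00000316 + 0.0000125 = 4.3928e-05 /h
MTBF = 1 / λ_sys = 22800 h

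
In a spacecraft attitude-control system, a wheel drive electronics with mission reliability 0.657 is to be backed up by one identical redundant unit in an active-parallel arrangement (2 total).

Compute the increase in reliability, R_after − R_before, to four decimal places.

0.2254

R_before = 0.657
R_after = 1 − (1 − 0.657)^2 = 0.8824
ΔR = 0.8824 − 0.657 = 0.2254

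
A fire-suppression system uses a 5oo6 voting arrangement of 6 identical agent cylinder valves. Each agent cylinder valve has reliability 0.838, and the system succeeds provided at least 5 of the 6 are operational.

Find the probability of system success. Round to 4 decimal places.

R = Σ_{i=5}^{6} C(6,i) p^i (1−p)^{6−i} with p = 0.838
C(6,5)·0.838^5·0.162^1 = 0.401686
C(6,6)·0.838^6·0.162^0 = 0.346309
Sum = 0.7480

0.7480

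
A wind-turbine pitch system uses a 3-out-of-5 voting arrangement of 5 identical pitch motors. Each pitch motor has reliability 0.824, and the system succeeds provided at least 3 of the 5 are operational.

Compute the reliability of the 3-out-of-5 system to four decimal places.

R = Σ_{i=3}^{5} C(5,i) p^i (1−p)^{5−i} with p = 0.824
C(5,3)·0.824^3·0.176^2 = 0.173303
C(5,4)·0.824^4·0.176^1 = 0.405687
C(5,5)·0.824^5·0.176^0 = 0.379871
Sum = 0.9589

0.9589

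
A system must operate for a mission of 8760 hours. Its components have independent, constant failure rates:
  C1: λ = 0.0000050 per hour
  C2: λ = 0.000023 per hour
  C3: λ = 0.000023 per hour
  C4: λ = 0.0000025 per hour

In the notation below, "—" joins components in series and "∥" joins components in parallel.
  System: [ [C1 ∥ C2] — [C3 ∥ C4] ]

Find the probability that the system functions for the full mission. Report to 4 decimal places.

R(C1) = exp(−0.0000050 × 8760) = 0.957145
R(C2) = exp(−0.000023 × 8760) = 0.817520
R(C3) = exp(−0.000023 × 8760) = 0.817520
R(C4) = exp(−0.0000025 × 8760) = 0.978338
Parallel (C1 and C2): 1 − (1 − 0.957145)(1 − 0.817520) = 0.992180
Parallel (C3 and C4): 1 − (1 − 0.817520)(1 − 0.978338) = 0.996047
Series ([0.992180] and [0.996047]): 0.992180 × 0.996047 = 0.9883

0.9883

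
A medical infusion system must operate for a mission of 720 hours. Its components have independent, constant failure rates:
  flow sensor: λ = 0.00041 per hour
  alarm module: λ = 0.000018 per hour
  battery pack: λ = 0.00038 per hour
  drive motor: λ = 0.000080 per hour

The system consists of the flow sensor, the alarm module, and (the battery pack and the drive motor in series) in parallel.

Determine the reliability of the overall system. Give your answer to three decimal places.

0.999

R(flow sensor) = exp(−0.00041 × 720) = 0.74438
R(alarm module) = exp(−0.000018 × 720) = 0.98712
R(battery pack) = exp(−0.00038 × 720) = 0.76064
R(drive motor) = exp(−0.000080 × 720) = 0.94403
Series (battery pack and drive motor): 0.76064 × 0.94403 = 0.71807
Parallel (flow sensor, alarm module, and [0.71807]): 1 − (1 − 0.74438)(1 − 0.98712)(1 − 0.71807) = 0.999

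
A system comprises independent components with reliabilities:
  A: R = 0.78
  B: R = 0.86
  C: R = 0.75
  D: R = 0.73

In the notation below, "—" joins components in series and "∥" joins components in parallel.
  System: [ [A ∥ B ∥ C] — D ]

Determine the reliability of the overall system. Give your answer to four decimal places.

Parallel (A, B, and C): 1 − (1 − 0.780000)(1 − 0.860000)(1 − 0.750000) = 0.992300
Series ([0.992300] and D): 0.992300 × 0.730000 = 0.7244

0.7244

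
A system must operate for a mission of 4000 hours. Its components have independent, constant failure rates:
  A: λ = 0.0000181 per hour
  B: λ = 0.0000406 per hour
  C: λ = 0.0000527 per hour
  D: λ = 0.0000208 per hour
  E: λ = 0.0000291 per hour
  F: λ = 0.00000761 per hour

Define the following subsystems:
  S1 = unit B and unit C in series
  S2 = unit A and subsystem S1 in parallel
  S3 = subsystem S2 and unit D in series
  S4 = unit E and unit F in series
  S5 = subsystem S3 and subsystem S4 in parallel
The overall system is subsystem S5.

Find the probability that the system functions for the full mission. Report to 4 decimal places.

0.9864

R(A) = exp(−0.0000181 × 4000) = 0.930159
R(B) = exp(−0.0000406 × 4000) = 0.850101
R(C) = exp(−0.0000527 × 4000) = 0.809936
R(D) = exp(−0.0000208 × 4000) = 0.920167
R(E) = exp(−0.0000291 × 4000) = 0.890119
R(F) = exp(−0.00000761 × 4000) = 0.970019
Series (B and C): 0.850101 × 0.809936 = 0.688527
Parallel (A and [0.688527]): 1 − (1 − 0.930159)(1 − 0.688527) = 0.978246
Series ([0.978246] and D): 0.978246 × 0.920167 = 0.900150
Series (E and F): 0.890119 × 0.970019 = 0.863432
Parallel ([0.900150] and [0.863432]): 1 − (1 − 0.900150)(1 − 0.863432) = 0.9864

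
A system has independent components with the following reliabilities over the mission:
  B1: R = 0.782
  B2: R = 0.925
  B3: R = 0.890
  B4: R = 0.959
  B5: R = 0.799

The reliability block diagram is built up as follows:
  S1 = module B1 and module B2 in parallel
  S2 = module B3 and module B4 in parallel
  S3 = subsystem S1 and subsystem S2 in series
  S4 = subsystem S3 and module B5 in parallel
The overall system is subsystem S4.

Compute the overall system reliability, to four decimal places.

Parallel (B1 and B2): 1 − (1 − 0.782000)(1 − 0.925000) = 0.983650
Parallel (B3 and B4): 1 − (1 − 0.890000)(1 − 0.959000) = 0.995490
Series ([0.983650] and [0.995490]): 0.983650 × 0.995490 = 0.979214
Parallel ([0.979214] and B5): 1 − (1 − 0.979214)(1 − 0.799000) = 0.9958

0.9958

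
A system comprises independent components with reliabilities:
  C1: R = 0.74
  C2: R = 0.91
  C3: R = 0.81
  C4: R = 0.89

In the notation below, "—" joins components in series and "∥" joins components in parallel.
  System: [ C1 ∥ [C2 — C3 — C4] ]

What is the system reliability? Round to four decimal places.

Series (C2, C3, and C4): 0.910000 × 0.810000 × 0.890000 = 0.656019
Parallel (C1 and [0.656019]): 1 − (1 − 0.740000)(1 − 0.656019) = 0.9106

0.9106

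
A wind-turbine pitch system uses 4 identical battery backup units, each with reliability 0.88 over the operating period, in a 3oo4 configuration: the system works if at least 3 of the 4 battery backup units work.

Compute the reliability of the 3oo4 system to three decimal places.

R = Σ_{i=3}^{4} C(4,i) p^i (1−p)^{4−i} with p = 0.88
C(4,3)·0.88^3·0.12^1 = 0.32711
C(4,4)·0.88^4·0.12^0 = 0.59970
Sum = 0.927

0.927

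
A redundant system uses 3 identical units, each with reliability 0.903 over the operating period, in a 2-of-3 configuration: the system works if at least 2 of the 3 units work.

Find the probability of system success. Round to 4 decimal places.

R = Σ_{i=2}^{3} C(3,i) p^i (1−p)^{3−i} with p = 0.903
C(3,2)·0.903^2·0.097^1 = 0.237284
C(3,3)·0.903^3·0.097^0 = 0.736314
Sum = 0.9736

0.9736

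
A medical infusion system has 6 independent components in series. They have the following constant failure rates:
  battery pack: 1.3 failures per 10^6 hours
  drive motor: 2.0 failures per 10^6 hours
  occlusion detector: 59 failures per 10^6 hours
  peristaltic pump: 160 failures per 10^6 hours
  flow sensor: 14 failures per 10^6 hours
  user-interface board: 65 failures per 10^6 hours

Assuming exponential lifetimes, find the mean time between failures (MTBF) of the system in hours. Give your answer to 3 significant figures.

Series of exponential components: λ_sys = Σ λ_i
λ_sys = 0.0000013 + 0.0000020 + 0.000059 + 0.00016 + 0.000014 + 0.000065 = 3.0130e-04 /h
MTBF = 1 / λ_sys = 3320 h

3320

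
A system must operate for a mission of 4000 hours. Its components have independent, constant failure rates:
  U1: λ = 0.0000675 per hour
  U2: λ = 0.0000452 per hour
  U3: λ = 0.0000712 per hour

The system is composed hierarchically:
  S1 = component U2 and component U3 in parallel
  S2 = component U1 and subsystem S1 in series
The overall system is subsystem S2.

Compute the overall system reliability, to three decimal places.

R(U1) = exp(−0.0000675 × 4000) = 0.76338
R(U2) = exp(−0.0000452 × 4000) = 0.83460
R(U3) = exp(−0.0000712 × 4000) = 0.75216
Parallel (U2 and U3): 1 − (1 − 0.83460)(1 − 0.75216) = 0.95901
Series (U1 and [0.95901]): 0.76338 × 0.95901 = 0.732

0.732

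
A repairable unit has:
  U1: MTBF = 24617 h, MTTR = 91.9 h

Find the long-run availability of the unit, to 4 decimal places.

A(U1) = MTBF/(MTBF+MTTR) = 24617/(24617+91.9) = 0.9963

0.9963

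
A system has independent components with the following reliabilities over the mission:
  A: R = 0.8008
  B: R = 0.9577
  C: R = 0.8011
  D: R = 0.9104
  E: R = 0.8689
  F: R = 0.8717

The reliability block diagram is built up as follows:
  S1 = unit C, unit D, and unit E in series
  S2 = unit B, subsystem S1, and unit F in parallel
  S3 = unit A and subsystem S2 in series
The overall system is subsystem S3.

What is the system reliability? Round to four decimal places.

Series (C, D, and E): 0.801100 × 0.910400 × 0.868900 = 0.633707
Parallel (B, [0.633707], and F): 1 − (1 − 0.957700)(1 − 0.633707)(1 − 0.871700) = 0.998012
Series (A and [0.998012]): 0.800800 × 0.998012 = 0.7992

0.7992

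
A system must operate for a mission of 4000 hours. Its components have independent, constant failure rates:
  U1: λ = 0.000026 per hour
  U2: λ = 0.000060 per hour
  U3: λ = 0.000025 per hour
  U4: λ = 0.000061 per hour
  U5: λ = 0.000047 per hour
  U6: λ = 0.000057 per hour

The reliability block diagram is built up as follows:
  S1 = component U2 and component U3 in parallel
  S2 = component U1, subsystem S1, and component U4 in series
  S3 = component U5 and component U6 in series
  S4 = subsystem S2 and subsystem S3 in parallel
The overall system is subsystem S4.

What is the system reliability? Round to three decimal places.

0.895

R(U1) = exp(−0.000026 × 4000) = 0.90123
R(U2) = exp(−0.000060 × 4000) = 0.78663
R(U3) = exp(−0.000025 × 4000) = 0.90484
R(U4) = exp(−0.000061 × 4000) = 0.78349
R(U5) = exp(−0.000047 × 4000) = 0.82861
R(U6) = exp(−0.000057 × 4000) = 0.79612
Parallel (U2 and U3): 1 − (1 − 0.78663)(1 − 0.90484) = 0.97970
Series (U1, [0.97970], and U4): 0.90123 × 0.97970 × 0.78349 = 0.69177
Series (U5 and U6): 0.82861 × 0.79612 = 0.65967
Parallel ([0.69177] and [0.65967]): 1 − (1 − 0.69177)(1 − 0.65967) = 0.895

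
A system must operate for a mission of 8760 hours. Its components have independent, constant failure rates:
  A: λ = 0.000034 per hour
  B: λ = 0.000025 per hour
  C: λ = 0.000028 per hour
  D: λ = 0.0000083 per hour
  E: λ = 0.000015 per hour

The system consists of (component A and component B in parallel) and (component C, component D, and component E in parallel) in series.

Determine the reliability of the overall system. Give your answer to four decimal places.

R(A) = exp(−0.000034 × 8760) = 0.742420
R(B) = exp(−0.000025 × 8760) = 0.803322
R(C) = exp(−0.000028 × 8760) = 0.782485
R(D) = exp(−0.0000083 × 8760) = 0.929872
R(E) = exp(−0.000015 × 8760) = 0.876867
Parallel (A and B): 1 − (1 − 0.742420)(1 − 0.803322) = 0.949340
Parallel (C, D, and E): 1 − (1 − 0.782485)(1 − 0.929872)(1 − 0.876867) = 0.998122
Series ([0.949340] and [0.998122]): 0.949340 × 0.998122 = 0.9476

0.9476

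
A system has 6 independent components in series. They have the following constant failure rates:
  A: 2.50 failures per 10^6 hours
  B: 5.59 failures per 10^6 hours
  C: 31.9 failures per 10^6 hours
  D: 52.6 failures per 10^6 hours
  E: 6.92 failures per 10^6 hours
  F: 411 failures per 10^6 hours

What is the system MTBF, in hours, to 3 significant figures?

1960

Series of exponential components: λ_sys = Σ λ_i
λ_sys = 0.00000250 + 0.00000559 + 0.0000319 + 0.0000526 + 0.00000692 + 0.000411 = 5.1051e-04 /h
MTBF = 1 / λ_sys = 1960 h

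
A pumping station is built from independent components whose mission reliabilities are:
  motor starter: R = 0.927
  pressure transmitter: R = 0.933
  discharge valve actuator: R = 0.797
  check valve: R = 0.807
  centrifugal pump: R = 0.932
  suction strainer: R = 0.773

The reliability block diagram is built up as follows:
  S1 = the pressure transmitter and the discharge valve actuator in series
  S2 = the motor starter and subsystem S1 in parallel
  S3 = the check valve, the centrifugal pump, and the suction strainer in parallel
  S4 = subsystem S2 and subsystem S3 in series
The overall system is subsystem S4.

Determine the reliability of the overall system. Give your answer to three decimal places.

0.978

Series (pressure transmitter and discharge valve actuator): 0.93300 × 0.79700 = 0.74360
Parallel (motor starter and [0.74360]): 1 − (1 − 0.92700)(1 − 0.74360) = 0.98128
Parallel (check valve, centrifugal pump, and suction strainer): 1 − (1 − 0.80700)(1 − 0.93200)(1 − 0.77300) = 0.99702
Series ([0.98128] and [0.99702]): 0.98128 × 0.99702 = 0.978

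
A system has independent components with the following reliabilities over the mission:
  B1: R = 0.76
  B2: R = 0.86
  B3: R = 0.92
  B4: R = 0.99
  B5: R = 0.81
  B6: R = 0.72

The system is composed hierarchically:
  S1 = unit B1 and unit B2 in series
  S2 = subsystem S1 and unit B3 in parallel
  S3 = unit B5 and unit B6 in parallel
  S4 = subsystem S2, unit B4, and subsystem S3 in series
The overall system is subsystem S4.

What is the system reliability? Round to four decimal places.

0.9114

Series (B1 and B2): 0.760000 × 0.860000 = 0.653600
Parallel ([0.653600] and B3): 1 − (1 − 0.653600)(1 − 0.920000) = 0.972288
Parallel (B5 and B6): 1 − (1 − 0.810000)(1 − 0.720000) = 0.946800
Series ([0.972288], B4, and [0.946800]): 0.972288 × 0.990000 × 0.946800 = 0.9114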